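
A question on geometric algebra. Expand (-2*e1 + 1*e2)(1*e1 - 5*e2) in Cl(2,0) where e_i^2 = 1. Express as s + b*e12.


Expand: (-2*e1 + 1*e2)(1*e1 - 5*e2)
= (-2)*1*e1e1 + (-2)*(-5)*e1e2 + 1*1*e2e1 + 1*(-5)*e2e2
Using e1^2 = e2^2 = 1, e2e1 = -e1e2:
Scalar part s = (-2)*1 + 1*(-5) = -2 + (-5) = -7
Bivector part b = (-2)*(-5) - 1*1 = 10 - 1 = 9
uv = -7 + 9*e12


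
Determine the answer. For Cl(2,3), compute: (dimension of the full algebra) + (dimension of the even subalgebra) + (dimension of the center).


n = 2 + 3 = 5
Total dim = 2^5 = 32
Even subalgebra dim = 2^4 = 16
n is odd, so center dim = 2
Sum = 32 + 16 + 2 = 50


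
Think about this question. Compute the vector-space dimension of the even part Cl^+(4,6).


Even subalgebra dimension = 2^(n-1)
n = 4 + 6 = 10
2^(10 - 1) = 2^9 = 512
Verification: sum of C(10,k) for even k = 1 + 45 + 210 + 210 + 45 + 1 = 512
Result = 512


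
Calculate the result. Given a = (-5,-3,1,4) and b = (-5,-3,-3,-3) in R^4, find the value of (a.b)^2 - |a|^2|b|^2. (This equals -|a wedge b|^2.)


a . b = (-5)*(-5) + (-3)*(-3) + 1*(-3) + 4*(-3)
= 25 + 9 + (-3) + (-12) = 19
|a|^2 = (-5)^2 + (-3)^2 + 1^2 + 4^2 = 51
|b|^2 = (-5)^2 + (-3)^2 + (-3)^2 + (-3)^2 = 52
(a.b)^2 = 19^2 = 361
|a|^2 * |b|^2 = 51 * 52 = 2652
Result = 361 - 2652 = -2291


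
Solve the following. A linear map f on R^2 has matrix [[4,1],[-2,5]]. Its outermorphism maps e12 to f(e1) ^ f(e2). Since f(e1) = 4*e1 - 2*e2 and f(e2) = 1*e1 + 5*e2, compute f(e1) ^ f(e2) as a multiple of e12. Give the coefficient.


The outermorphism of a linear map f sends e1^e2 to f(e1)^f(e2).
f(e1) = 4*e1 - 2*e2
f(e2) = 1*e1 + 5*e2
f(e1) ^ f(e2) = (4*e1 - 2*e2) ^ (1*e1 + 5*e2)
= 4*5*e12 + (-2)*1*e21
= (20 - (-2))*e12
= 22*e12
Coefficient = 22


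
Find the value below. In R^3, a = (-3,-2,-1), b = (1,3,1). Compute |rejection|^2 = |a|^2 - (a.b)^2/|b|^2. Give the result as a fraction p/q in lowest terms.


|a|^2 = (-3)^2 + (-2)^2 + (-1)^2 = 14
|b|^2 = 1^2 + 3^2 + 1^2 = 11
a . b = (-3)*1 + (-2)*3 + (-1)*1 = -10
(a.b)^2 = (-10)^2 = 100
|rej|^2 = 14 - 100/11
= (154 - 100)/11
= 54/11
In lowest terms: 54/11


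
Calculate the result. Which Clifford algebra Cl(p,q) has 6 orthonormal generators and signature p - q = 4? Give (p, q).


We need p + q = 6 and p - q = 4.
Adding: 2p = 6 + 4 = 10, so p = 5.
Then q = 6 - 5 = 1.
(p, q) = (5, 1)


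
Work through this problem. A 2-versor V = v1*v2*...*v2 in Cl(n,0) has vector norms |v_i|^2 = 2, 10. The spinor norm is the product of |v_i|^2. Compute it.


Spinor norm N(V) = |v1|^2 * |v2|^2 * ... * |v2|^2
= 2 * 10
Running product: 2, 20
N(V) = 20


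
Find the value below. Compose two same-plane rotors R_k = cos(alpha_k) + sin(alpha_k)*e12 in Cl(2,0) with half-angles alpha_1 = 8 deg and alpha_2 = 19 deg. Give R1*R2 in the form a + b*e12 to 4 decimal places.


Same-plane rotors commute and their half-angles add:
R1*R2 = cos(a1 + a2) + sin(a1 + a2)*e12.
a1 + a2 = 8 + 19 = 27 deg
cos(27 deg) = 0.8910
sin(27 deg) = 0.4540
R1*R2 = 0.8910 + 0.4540*e12


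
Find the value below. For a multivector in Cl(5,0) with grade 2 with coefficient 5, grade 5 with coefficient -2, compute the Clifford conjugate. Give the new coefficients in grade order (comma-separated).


Clifford conjugate sign for grade k: (-1)^(k(k+1)/2)
Grade 2: (-1)^(2*3/2) = (-1)^3 = -1, coeff 5 -> -5
Grade 5: (-1)^(5*6/2) = (-1)^15 = -1, coeff -2 -> 2
Conjugated coefficients: -5, 2


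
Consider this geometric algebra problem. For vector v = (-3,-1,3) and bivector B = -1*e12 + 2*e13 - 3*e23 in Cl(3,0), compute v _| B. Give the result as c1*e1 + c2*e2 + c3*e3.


Left contraction v _| B = <vB>_1 (grade-1 part of the geometric product vB).
Using e1_|e12 = e2, e2_|e12 = -e1, e1_|e13 = e3, e3_|e13 = -e1, e2_|e23 = e3, e3_|e23 = -e2:
e1 coeff: -v2*b12 - v3*b13 = -(-1)*(-1) - (3)*(2) = -7
e2 coeff: v1*b12 - v3*b23 = (-3)*(-1) - (3)*(-3) = 12
e3 coeff: v1*b13 + v2*b23 = (-3)*(2) + (-1)*(-3) = -3
v _| B = -7*e1 + 12*e2 - 3*e3


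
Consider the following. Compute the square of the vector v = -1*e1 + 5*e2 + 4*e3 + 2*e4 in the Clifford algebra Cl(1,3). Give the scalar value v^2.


v^2 = sum of c_i^2 * e_i^2
Positive signature terms (e_i^2 = +1): (-1)^2 = 1
Negative signature terms (e_j^2 = -1): 5^2 + 4^2 + 2^2 = 45
v^2 = 1 - 45 = -44


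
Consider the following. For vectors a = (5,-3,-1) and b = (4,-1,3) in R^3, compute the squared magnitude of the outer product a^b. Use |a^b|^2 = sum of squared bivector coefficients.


a wedge b = (a1*b2 - a2*b1)*e12 + (a1*b3 - a3*b1)*e13 + (a2*b3 - a3*b2)*e23
e12 coeff: 5*(-1) - (-3)*4 = -5 - (-12) = 7
e13 coeff: 5*3 - (-1)*4 = 15 - (-4) = 19
e23 coeff: (-3)*3 - (-1)*(-1) = -9 - 1 = -10
|a wedge b|^2 = 7^2 + 19^2 + (-10)^2
= 49 + 361 + 100
= 510


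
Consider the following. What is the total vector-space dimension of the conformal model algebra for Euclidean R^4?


The conformal model of R^4 uses Cl(5,1): the 4 Euclidean generators plus two extra orthogonal generators e+ (e+^2 = +1) and e- (e-^2 = -1), from which the null vectors e0, einf are built.
Number of generators m = 4 + 2 = 6.
dim Cl(p,q) = 2^m = 2^6 = 64


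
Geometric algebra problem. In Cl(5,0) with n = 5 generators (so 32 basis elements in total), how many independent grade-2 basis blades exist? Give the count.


Number of grade-k basis blades in Cl(p,q) with n = p + q is C(n, k).
n = 5 + 0 = 5
C(5, 2) = 5! / (2! * 3!)
= 120 / (2 * 6)
= 10


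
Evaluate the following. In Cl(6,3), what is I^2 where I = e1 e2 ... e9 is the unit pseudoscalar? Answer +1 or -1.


The pseudoscalar I = e1...e_n (product of all n generators) of Cl(p,q) satisfies I^2 = (-1)^(q + n(n-1)/2).
p = 6, q = 3, n = p + q = 9
n(n-1)/2 = 9 * 8 / 2 = 36
Exponent = q + n(n-1)/2 = 3 + 36 = 39
I^2 = (-1)^39 = -1


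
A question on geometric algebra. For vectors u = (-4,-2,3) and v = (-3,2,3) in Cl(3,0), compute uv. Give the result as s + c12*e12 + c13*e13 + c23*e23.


In Cl(3,0): e_i^2 = 1, e_ie_j = -e_je_i for i != j.
Scalar part = u . v = (-4)*(-3) + (-2)*2 + 3*3
= 12 + (-4) + 9 = 17
e12 coeff = (-4)*2 - (-2)*(-3) = -8 - 6 = -14
e13 coeff = (-4)*3 - 3*(-3) = -12 - (-9) = -3
e23 coeff = (-2)*3 - 3*2 = -6 - 6 = -12
uv = 17 - 14*e12 - 3*e13 - 12*e23


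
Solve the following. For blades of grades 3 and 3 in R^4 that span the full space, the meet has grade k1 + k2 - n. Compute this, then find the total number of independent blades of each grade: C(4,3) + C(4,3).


Meet grade = grade(A) + grade(B) - n
= 3 + 3 - 4 = 2
C(4,3) = 4
C(4,3) = 4
dim_A + dim_B = 4 + 4 = 8


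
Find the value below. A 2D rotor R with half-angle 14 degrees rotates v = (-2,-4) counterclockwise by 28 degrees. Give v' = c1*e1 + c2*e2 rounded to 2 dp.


Rotor R = cos(14deg) - sin(14deg)*e12
Rotation angle theta = 2 * 14 = 28 degrees
v' = R*v*~R rotates v by theta.
cos(28deg) = 0.8829, sin(28deg) = 0.4695
v'_1 = -2*cos(28deg) - (-4)*sin(28deg)
= -2*0.8829 - (-4)*0.4695
= 0.11
v'_2 = -2*sin(28deg) + (-4)*cos(28deg)
= -2*0.4695 + (-4)*0.8829
= -4.47
v' = 0.11*e1 - 4.47*e2


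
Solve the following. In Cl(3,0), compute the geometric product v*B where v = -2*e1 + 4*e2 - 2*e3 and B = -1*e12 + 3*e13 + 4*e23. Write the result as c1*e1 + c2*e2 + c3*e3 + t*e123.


vB has grade-1 (vector) and grade-3 (trivector) parts: vB = (v _| B) + (v ^ B).
Vector part <vB>_1:
  e1: -v2*b12 - v3*b13 = -(4)*(-1) - (-2)*(3) = 10
  e2: v1*b12 - v3*b23 = (-2)*(-1) - (-2)*(4) = 10
  e3: v1*b13 + v2*b23 = (-2)*(3) + (4)*(4) = 10
Trivector part <vB>_3:
  e123: v1*b23 - v2*b13 + v3*b12 = (-2)*(4) - (4)*(3) + (-2)*(-1) = -18
vB = 10*e1 + 10*e2 + 10*e3 - 18*e123


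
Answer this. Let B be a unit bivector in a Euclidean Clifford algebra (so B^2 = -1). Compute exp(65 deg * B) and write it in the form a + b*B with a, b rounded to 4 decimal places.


For a unit bivector B with B^2 = -1, the exponential series gives
e^(theta*B) = cos(theta) + sin(theta)*B (the GA analogue of Euler's formula).
theta = 65 degrees = 1.134464 rad
cos(65 deg) = 0.4226
sin(65 deg) = 0.9063
exp(theta*B) = 0.4226 + 0.9063*B


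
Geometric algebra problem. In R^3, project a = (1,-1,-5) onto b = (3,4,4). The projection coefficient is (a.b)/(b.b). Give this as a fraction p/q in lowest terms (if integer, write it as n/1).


Projection coefficient = (a . b) / (b . b)
a . b = 1*3 + (-1)*4 + (-5)*4
= 3 + (-4) + (-20) = -21
b . b = 3^2 + 4^2 + 4^2
= 9 + 16 + 16 = 41
Coefficient = -21/41
In lowest terms: -21/41


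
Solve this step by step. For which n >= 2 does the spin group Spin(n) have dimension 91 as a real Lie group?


dim Spin(n) = dim so(n) = n(n-1)/2.
Solve n(n-1)/2 = 91, i.e. n^2 - n - 182 = 0.
Discriminant = 1 + 8*91 = 729
n = (1 + sqrt(729))/2 = (1 + 27)/2 = 14


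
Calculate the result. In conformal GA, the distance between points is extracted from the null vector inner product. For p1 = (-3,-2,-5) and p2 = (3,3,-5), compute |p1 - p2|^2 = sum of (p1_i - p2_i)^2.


p1 - p2 = (-6, -5, 0)
|p1 - p2|^2 = (-6)^2 + (-5)^2 + 0^2
= 36 + 25 + 0
= 61


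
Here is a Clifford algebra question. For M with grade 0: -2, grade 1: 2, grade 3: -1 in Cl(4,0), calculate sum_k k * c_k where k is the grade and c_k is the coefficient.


Grade-weighted sum = sum of grade_k * coefficient_k
0*(-2) = 0
1*2 = 2
3*(-1) = -3
Total = 0 + 2 + (-3) = -1


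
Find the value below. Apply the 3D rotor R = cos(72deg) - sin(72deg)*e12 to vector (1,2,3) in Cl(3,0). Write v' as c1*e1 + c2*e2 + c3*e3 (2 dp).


Rotor R = cos(72deg) - sin(72deg)*e12
Rotation angle theta = 2 * 72 = 144 degrees in the e12 plane (e1 -> e2).
The component perpendicular to the plane (e3) is invariant: v'_3 = v3 = 3.00
cos(144deg) = -0.8090, sin(144deg) = 0.5878
v'_1 = v1*cos(theta) - v2*sin(theta) = 1*(-0.8090) - 2*0.5878 = -1.98
v'_2 = v1*sin(theta) + v2*cos(theta) = 1*0.5878 + 2*(-0.8090) = -1.03
v' = -1.98*e1 - 1.03*e2 + 3.00*e3


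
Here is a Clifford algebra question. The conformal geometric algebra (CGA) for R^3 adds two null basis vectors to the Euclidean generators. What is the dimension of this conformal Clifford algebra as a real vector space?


The conformal model of R^3 uses Cl(4,1): the 3 Euclidean generators plus two extra orthogonal generators e+ (e+^2 = +1) and e- (e-^2 = -1), from which the null vectors e0, einf are built.
Number of generators m = 3 + 2 = 5.
dim Cl(p,q) = 2^m = 2^5 = 32


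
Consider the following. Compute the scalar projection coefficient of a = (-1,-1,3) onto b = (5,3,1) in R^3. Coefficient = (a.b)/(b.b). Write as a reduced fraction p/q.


Projection coefficient = (a . b) / (b . b)
a . b = (-1)*5 + (-1)*3 + 3*1
= -5 + (-3) + 3 = -5
b . b = 5^2 + 3^2 + 1^2
= 25 + 9 + 1 = 35
Coefficient = -5/35
In lowest terms: -1/7


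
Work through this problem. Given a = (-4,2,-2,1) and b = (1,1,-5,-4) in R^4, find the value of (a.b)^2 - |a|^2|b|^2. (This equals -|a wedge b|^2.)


a . b = (-4)*1 + 2*1 + (-2)*(-5) + 1*(-4)
= -4 + 2 + 10 + (-4) = 4
|a|^2 = (-4)^2 + 2^2 + (-2)^2 + 1^2 = 25
|b|^2 = 1^2 + 1^2 + (-5)^2 + (-4)^2 = 43
(a.b)^2 = 4^2 = 16
|a|^2 * |b|^2 = 25 * 43 = 1075
Result = 16 - 1075 = -1059


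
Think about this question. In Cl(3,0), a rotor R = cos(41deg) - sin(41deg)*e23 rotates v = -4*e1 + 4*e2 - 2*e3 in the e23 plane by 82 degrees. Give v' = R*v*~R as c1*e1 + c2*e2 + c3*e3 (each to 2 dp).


Rotor R = cos(41deg) - sin(41deg)*e23
Rotation angle theta = 2 * 41 = 82 degrees in the e23 plane (e2 -> e3).
The component perpendicular to the plane (e1) is invariant: v'_1 = v1 = -4.00
cos(82deg) = 0.1392, sin(82deg) = 0.9903
v'_2 = v2*cos(theta) - v3*sin(theta) = 4*0.1392 - (-2)*0.9903 = 2.54
v'_3 = v2*sin(theta) + v3*cos(theta) = 4*0.9903 + (-2)*0.1392 = 3.68
v' = -4.00*e1 + 2.54*e2 + 3.68*e3


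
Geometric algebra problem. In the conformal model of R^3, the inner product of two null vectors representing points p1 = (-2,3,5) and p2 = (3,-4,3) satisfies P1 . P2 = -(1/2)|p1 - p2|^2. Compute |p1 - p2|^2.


p1 - p2 = (-5, 7, 2)
|p1 - p2|^2 = (-5)^2 + 7^2 + 2^2
= 25 + 49 + 4
= 78


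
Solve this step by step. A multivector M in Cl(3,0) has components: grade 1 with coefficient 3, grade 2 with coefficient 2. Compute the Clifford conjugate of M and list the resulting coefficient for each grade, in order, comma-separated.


Clifford conjugate sign for grade k: (-1)^(k(k+1)/2)
Grade 1: (-1)^(1*2/2) = (-1)^1 = -1, coeff 3 -> -3
Grade 2: (-1)^(2*3/2) = (-1)^3 = -1, coeff 2 -> -2
Conjugated coefficients: -3, -2


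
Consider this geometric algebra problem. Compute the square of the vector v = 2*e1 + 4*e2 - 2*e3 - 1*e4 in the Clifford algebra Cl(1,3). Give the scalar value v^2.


v^2 = sum of c_i^2 * e_i^2
Positive signature terms (e_i^2 = +1): 2^2 = 4
Negative signature terms (e_j^2 = -1): 4^2 + (-2)^2 + (-1)^2 = 21
v^2 = 4 - 21 = -17


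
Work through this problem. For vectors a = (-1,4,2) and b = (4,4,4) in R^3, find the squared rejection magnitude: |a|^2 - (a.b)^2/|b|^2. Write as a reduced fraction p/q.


|a|^2 = (-1)^2 + 4^2 + 2^2 = 21
|b|^2 = 4^2 + 4^2 + 4^2 = 48
a . b = (-1)*4 + 4*4 + 2*4 = 20
(a.b)^2 = 20^2 = 400
|rej|^2 = 21 - 400/48
= (1008 - 400)/48
= 608/48
In lowest terms: 38/3


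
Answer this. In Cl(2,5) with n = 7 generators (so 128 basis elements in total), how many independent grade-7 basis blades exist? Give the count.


Number of grade-k basis blades in Cl(p,q) with n = p + q is C(n, k).
n = 2 + 5 = 7
C(7, 7) = 7! / (7! * 0!)
= 5040 / (5040 * 1)
= 1


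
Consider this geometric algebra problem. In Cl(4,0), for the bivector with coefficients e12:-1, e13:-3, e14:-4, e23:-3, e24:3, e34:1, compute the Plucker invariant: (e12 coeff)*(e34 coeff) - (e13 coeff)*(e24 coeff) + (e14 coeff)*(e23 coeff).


Plucker relation: af - be + cd
a*f = (-1)*1 = -1
b*e = (-3)*3 = -9
c*d = (-4)*(-3) = 12
af - be + cd = -1 - (-9) + 12
= 20


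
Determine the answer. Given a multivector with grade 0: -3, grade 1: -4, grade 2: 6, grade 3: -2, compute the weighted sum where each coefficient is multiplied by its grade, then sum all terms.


Grade-weighted sum = sum of grade_k * coefficient_k
0*(-3) = 0
1*(-4) = -4
2*6 = 12
3*(-2) = -6
Total = 0 + (-4) + 12 + (-6) = 2


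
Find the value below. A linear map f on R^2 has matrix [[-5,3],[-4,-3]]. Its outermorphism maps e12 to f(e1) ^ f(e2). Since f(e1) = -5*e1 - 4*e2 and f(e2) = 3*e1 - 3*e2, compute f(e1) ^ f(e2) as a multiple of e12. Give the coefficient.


The outermorphism of a linear map f sends e1^e2 to f(e1)^f(e2).
f(e1) = -5*e1 - 4*e2
f(e2) = 3*e1 - 3*e2
f(e1) ^ f(e2) = (-5*e1 - 4*e2) ^ (3*e1 - 3*e2)
= (-5)*(-3)*e12 + (-4)*3*e21
= (15 - (-12))*e12
= 27*e12
Coefficient = 27


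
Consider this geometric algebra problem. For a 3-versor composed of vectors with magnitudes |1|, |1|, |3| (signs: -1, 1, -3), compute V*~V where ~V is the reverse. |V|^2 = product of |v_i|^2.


Each vector v_i has |v_i|^2 = s_i^2
Squared scales: (-1)^2 = 1, 1^2 = 1, (-3)^2 = 9
|V|^2 = 1 * 1 * 9
= 9


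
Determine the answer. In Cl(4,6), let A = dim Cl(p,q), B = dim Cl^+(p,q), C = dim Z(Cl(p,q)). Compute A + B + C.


n = 4 + 6 = 10
Total dim = 2^10 = 1024
Even subalgebra dim = 2^9 = 512
n is even, so center dim = 1
Sum = 1024 + 512 + 1 = 1537


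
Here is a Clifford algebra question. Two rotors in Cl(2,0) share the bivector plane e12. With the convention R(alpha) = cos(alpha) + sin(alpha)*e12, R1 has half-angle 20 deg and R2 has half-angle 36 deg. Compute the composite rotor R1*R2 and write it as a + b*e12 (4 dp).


Same-plane rotors commute and their half-angles add:
R1*R2 = cos(a1 + a2) + sin(a1 + a2)*e12.
a1 + a2 = 20 + 36 = 56 deg
cos(56 deg) = 0.5592
sin(56 deg) = 0.8290
R1*R2 = 0.5592 + 0.8290*e12


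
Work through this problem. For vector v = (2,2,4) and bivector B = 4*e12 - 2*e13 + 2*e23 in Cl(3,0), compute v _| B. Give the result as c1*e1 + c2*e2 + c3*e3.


Left contraction v _| B = <vB>_1 (grade-1 part of the geometric product vB).
Using e1_|e12 = e2, e2_|e12 = -e1, e1_|e13 = e3, e3_|e13 = -e1, e2_|e23 = e3, e3_|e23 = -e2:
e1 coeff: -v2*b12 - v3*b13 = -(2)*(4) - (4)*(-2) = 0
e2 coeff: v1*b12 - v3*b23 = (2)*(4) - (4)*(2) = 0
e3 coeff: v1*b13 + v2*b23 = (2)*(-2) + (2)*(2) = 0
v _| B = 0*e1 + 0*e2 + 0*e3


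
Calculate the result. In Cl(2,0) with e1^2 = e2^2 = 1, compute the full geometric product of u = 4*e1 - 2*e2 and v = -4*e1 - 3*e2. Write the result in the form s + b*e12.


Expand: (4*e1 - 2*e2)(-4*e1 - 3*e2)
= 4*(-4)*e1e1 + 4*(-3)*e1e2 + (-2)*(-4)*e2e1 + (-2)*(-3)*e2e2
Using e1^2 = e2^2 = 1, e2e1 = -e1e2:
Scalar part s = 4*(-4) + (-2)*(-3) = -16 + 6 = -10
Bivector part b = 4*(-3) - (-2)*(-4) = -12 - 8 = -20
uv = -10 - 20*e12


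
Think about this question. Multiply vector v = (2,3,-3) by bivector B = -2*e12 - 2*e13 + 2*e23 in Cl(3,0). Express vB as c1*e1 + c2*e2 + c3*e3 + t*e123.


vB has grade-1 (vector) and grade-3 (trivector) parts: vB = (v _| B) + (v ^ B).
Vector part <vB>_1:
  e1: -v2*b12 - v3*b13 = -(3)*(-2) - (-3)*(-2) = 0
  e2: v1*b12 - v3*b23 = (2)*(-2) - (-3)*(2) = 2
  e3: v1*b13 + v2*b23 = (2)*(-2) + (3)*(2) = 2
Trivector part <vB>_3:
  e123: v1*b23 - v2*b13 + v3*b12 = (2)*(2) - (3)*(-2) + (-3)*(-2) = 16
vB = 0*e1 + 2*e2 + 2*e3 + 16*e123


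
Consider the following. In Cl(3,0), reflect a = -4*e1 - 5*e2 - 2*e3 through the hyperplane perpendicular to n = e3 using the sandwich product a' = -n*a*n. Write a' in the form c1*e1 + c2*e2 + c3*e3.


Reflection formula: a' = -n*a*n, with n = e3 (unit vector, n^2 = 1).
For reflection through hyperplane perp to e3:
The component along e3 flips sign, others stay.
a = (-4, -5, -2)
a' = (-4, -5, 2)
a' = -4*e1 - 5*e2 + 2*e3


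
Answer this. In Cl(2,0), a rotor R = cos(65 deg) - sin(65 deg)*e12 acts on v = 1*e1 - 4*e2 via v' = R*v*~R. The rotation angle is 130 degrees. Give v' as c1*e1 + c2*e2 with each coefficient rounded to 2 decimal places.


Rotor R = cos(65deg) - sin(65deg)*e12
Rotation angle theta = 2 * 65 = 130 degrees
v' = R*v*~R rotates v by theta.
cos(130deg) = -0.6428, sin(130deg) = 0.7660
v'_1 = 1*cos(130deg) - (-4)*sin(130deg)
= 1*(-0.6428) - (-4)*0.7660
= 2.42
v'_2 = 1*sin(130deg) + (-4)*cos(130deg)
= 1*0.7660 + (-4)*(-0.6428)
= 3.34
v' = 2.42*e1 + 3.34*e2


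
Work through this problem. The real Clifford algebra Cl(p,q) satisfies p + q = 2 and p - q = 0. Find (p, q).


We need p + q = 2 and p - q = 0.
Adding: 2p = 2 + 0 = 2, so p = 1.
Then q = 2 - 1 = 1.
(p, q) = (1, 1)


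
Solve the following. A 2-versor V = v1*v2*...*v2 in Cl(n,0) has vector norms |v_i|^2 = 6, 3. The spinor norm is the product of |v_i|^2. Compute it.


Spinor norm N(V) = |v1|^2 * |v2|^2 * ... * |v2|^2
= 6 * 3
Running product: 6, 18
N(V) = 18


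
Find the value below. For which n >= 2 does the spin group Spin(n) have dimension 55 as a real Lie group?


dim Spin(n) = dim so(n) = n(n-1)/2.
Solve n(n-1)/2 = 55, i.e. n^2 - n - 110 = 0.
Discriminant = 1 + 8*55 = 441
n = (1 + sqrt(441))/2 = (1 + 21)/2 = 11


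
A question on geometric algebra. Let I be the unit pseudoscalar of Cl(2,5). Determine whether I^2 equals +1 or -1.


The pseudoscalar I = e1...e_n (product of all n generators) of Cl(p,q) satisfies I^2 = (-1)^(q + n(n-1)/2).
p = 2, q = 5, n = p + q = 7
n(n-1)/2 = 7 * 6 / 2 = 21
Exponent = q + n(n-1)/2 = 5 + 21 = 26
I^2 = (-1)^26 = +1


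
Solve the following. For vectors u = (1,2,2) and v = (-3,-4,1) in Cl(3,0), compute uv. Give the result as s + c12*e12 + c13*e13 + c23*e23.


In Cl(3,0): e_i^2 = 1, e_ie_j = -e_je_i for i != j.
Scalar part = u . v = 1*(-3) + 2*(-4) + 2*1
= -3 + (-8) + 2 = -9
e12 coeff = 1*(-4) - 2*(-3) = -4 - (-6) = 2
e13 coeff = 1*1 - 2*(-3) = 1 - (-6) = 7
e23 coeff = 2*1 - 2*(-4) = 2 - (-8) = 10
uv = -9 + 2*e12 + 7*e13 + 10*e23


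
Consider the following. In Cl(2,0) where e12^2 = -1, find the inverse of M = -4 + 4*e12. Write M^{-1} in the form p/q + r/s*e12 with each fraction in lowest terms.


M = -4 + 4*e12, where e12^2 = -1.
Since M commutes with its reverse ~M = a - b*e12, M * ~M = a^2 - b^2*e12^2 = a^2 + b^2.
So M^{-1} = ~M / (a^2 + b^2) = (a - b*e12)/(a^2 + b^2).
a^2 + b^2 = 16 + 16 = 32
Scalar part = -4/32 = -1/8
Bivector coeff = -4/32 = -1/8
M^{-1} = -1/8 - 1/8*e12


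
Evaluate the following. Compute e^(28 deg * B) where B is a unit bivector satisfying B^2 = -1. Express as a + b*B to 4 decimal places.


For a unit bivector B with B^2 = -1, the exponential series gives
e^(theta*B) = cos(theta) + sin(theta)*B (the GA analogue of Euler's formula).
theta = 28 degrees = 0.488692 rad
cos(28 deg) = 0.8829
sin(28 deg) = 0.4695
exp(theta*B) = 0.8829 + 0.4695*B


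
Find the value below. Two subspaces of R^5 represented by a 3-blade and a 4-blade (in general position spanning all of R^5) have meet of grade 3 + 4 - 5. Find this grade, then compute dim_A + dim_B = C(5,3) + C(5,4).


Meet grade = grade(A) + grade(B) - n
= 3 + 4 - 5 = 2
C(5,3) = 10
C(5,4) = 5
dim_A + dim_B = 10 + 5 = 15


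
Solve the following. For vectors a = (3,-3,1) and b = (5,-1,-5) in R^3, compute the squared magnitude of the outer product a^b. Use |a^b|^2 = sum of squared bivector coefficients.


a wedge b = (a1*b2 - a2*b1)*e12 + (a1*b3 - a3*b1)*e13 + (a2*b3 - a3*b2)*e23
e12 coeff: 3*(-1) - (-3)*5 = -3 - (-15) = 12
e13 coeff: 3*(-5) - 1*5 = -15 - 5 = -20
e23 coeff: (-3)*(-5) - 1*(-1) = 15 - (-1) = 16
|a wedge b|^2 = 12^2 + (-20)^2 + 16^2
= 144 + 400 + 256
= 800


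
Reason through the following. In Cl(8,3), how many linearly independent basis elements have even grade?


Even subalgebra dimension = 2^(n-1)
n = 8 + 3 = 11
2^(11 - 1) = 2^10 = 1024
Verification: sum of C(11,k) for even k = 1 + 55 + 330 + 462 + 165 + 11 = 1024
Result = 1024


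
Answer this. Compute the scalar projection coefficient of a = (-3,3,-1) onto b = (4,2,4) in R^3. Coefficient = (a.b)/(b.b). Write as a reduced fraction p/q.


Projection coefficient = (a . b) / (b . b)
a . b = (-3)*4 + 3*2 + (-1)*4
= -12 + 6 + (-4) = -10
b . b = 4^2 + 2^2 + 4^2
= 16 + 4 + 16 = 36
Coefficient = -10/36
In lowest terms: -5/18


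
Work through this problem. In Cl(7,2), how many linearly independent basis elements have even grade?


Even subalgebra dimension = 2^(n-1)
n = 7 + 2 = 9
2^(9 - 1) = 2^8 = 256
Verification: sum of C(9,k) for even k = 1 + 36 + 126 + 84 + 9 = 256
Result = 256


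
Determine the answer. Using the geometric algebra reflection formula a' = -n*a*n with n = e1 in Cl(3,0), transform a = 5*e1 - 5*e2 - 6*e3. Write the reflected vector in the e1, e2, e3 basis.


Reflection formula: a' = -n*a*n, with n = e1 (unit vector, n^2 = 1).
For reflection through hyperplane perp to e1:
The component along e1 flips sign, others stay.
a = (5, -5, -6)
a' = (-5, -5, -6)
a' = -5*e1 - 5*e2 - 6*e3


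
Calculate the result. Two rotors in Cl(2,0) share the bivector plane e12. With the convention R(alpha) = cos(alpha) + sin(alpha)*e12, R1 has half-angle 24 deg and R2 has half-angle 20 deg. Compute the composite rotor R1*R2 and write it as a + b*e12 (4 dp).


Same-plane rotors commute and their half-angles add:
R1*R2 = cos(a1 + a2) + sin(a1 + a2)*e12.
a1 + a2 = 24 + 20 = 44 deg
cos(44 deg) = 0.7193
sin(44 deg) = 0.6947
R1*R2 = 0.7193 + 0.6947*e12


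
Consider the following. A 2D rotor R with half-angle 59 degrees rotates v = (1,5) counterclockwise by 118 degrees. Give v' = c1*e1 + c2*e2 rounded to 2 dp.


Rotor R = cos(59deg) - sin(59deg)*e12
Rotation angle theta = 2 * 59 = 118 degrees
v' = R*v*~R rotates v by theta.
cos(118deg) = -0.4695, sin(118deg) = 0.8829
v'_1 = 1*cos(118deg) - 5*sin(118deg)
= 1*(-0.4695) - 5*0.8829
= -4.88
v'_2 = 1*sin(118deg) + 5*cos(118deg)
= 1*0.8829 + 5*(-0.4695)
= -1.46
v' = -4.88*e1 - 1.46*e2


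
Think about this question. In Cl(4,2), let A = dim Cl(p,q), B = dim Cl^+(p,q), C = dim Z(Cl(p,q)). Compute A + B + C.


n = 4 + 2 = 6
Total dim = 2^6 = 64
Even subalgebra dim = 2^5 = 32
n is even, so center dim = 1
Sum = 64 + 32 + 1 = 97


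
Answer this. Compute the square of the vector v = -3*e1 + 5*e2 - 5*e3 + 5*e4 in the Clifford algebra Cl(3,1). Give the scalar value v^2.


v^2 = sum of c_i^2 * e_i^2
Positive signature terms (e_i^2 = +1): (-3)^2 + 5^2 + (-5)^2 = 59
Negative signature terms (e_j^2 = -1): 5^2 = 25
v^2 = 59 - 25 = 34


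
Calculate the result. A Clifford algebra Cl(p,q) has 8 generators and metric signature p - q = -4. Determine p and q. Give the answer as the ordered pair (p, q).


We need p + q = 8 and p - q = -4.
Adding: 2p = 8 + (-4) = 4, so p = 2.
Then q = 8 - 2 = 6.
(p, q) = (2, 6)


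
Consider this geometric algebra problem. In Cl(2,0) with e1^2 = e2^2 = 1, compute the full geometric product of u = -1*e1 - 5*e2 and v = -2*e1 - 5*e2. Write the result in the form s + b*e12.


Expand: (-1*e1 - 5*e2)(-2*e1 - 5*e2)
= (-1)*(-2)*e1e1 + (-1)*(-5)*e1e2 + (-5)*(-2)*e2e1 + (-5)*(-5)*e2e2
Using e1^2 = e2^2 = 1, e2e1 = -e1e2:
Scalar part s = (-1)*(-2) + (-5)*(-5) = 2 + 25 = 27
Bivector part b = (-1)*(-5) - (-5)*(-2) = 5 - 10 = -5
uv = 27 - 5*e12


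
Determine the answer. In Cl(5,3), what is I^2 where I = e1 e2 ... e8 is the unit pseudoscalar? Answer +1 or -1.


The pseudoscalar I = e1...e_n (product of all n generators) of Cl(p,q) satisfies I^2 = (-1)^(q + n(n-1)/2).
p = 5, q = 3, n = p + q = 8
n(n-1)/2 = 8 * 7 / 2 = 28
Exponent = q + n(n-1)/2 = 3 + 28 = 31
I^2 = (-1)^31 = -1


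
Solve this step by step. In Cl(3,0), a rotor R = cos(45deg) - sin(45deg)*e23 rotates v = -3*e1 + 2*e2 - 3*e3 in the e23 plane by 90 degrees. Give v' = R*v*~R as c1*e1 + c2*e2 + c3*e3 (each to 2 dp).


Rotor R = cos(45deg) - sin(45deg)*e23
Rotation angle theta = 2 * 45 = 90 degrees in the e23 plane (e2 -> e3).
The component perpendicular to the plane (e1) is invariant: v'_1 = v1 = -3.00
cos(90deg) = 0.0000, sin(90deg) = 1.0000
v'_2 = v2*cos(theta) - v3*sin(theta) = 2*0.0000 - (-3)*1.0000 = 3.00
v'_3 = v2*sin(theta) + v3*cos(theta) = 2*1.0000 + (-3)*0.0000 = 2.00
v' = -3.00*e1 + 3.00*e2 + 2.00*e3


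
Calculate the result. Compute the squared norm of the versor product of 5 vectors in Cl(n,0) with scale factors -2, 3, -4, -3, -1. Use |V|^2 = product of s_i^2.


Each vector v_i has |v_i|^2 = s_i^2
Squared scales: (-2)^2 = 4, 3^2 = 9, (-4)^2 = 16, (-3)^2 = 9, (-1)^2 = 1
|V|^2 = 4 * 9 * 16 * 9 * 1
= 5184


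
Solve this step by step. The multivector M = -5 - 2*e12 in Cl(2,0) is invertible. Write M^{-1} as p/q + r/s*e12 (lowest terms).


M = -5 - 2*e12, where e12^2 = -1.
Since M commutes with its reverse ~M = a - b*e12, M * ~M = a^2 - b^2*e12^2 = a^2 + b^2.
So M^{-1} = ~M / (a^2 + b^2) = (a - b*e12)/(a^2 + b^2).
a^2 + b^2 = 25 + 4 = 29
Scalar part = -5/29 = -5/29
Bivector coeff = 2/29 = 2/29
M^{-1} = -5/29 + 2/29*e12


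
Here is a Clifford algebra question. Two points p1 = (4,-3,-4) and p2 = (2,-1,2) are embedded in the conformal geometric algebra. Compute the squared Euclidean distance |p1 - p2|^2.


p1 - p2 = (2, -2, -6)
|p1 - p2|^2 = 2^2 + (-2)^2 + (-6)^2
= 4 + 4 + 36
= 44


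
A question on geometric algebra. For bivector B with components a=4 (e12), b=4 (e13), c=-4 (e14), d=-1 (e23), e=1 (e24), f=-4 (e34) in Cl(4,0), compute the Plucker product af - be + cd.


Plucker relation: af - be + cd
a*f = 4*(-4) = -16
b*e = 4*1 = 4
c*d = (-4)*(-1) = 4
af - be + cd = -16 - 4 + 4
= -16


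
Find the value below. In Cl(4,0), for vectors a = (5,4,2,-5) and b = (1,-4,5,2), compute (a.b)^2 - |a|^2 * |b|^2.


a . b = 5*1 + 4*(-4) + 2*5 + (-5)*2
= 5 + (-16) + 10 + (-10) = -11
|a|^2 = 5^2 + 4^2 + 2^2 + (-5)^2 = 70
|b|^2 = 1^2 + (-4)^2 + 5^2 + 2^2 = 46
(a.b)^2 = (-11)^2 = 121
|a|^2 * |b|^2 = 70 * 46 = 3220
Result = 121 - 3220 = -3099


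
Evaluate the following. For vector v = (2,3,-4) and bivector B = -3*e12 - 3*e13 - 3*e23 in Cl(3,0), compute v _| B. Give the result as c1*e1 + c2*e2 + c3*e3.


Left contraction v _| B = <vB>_1 (grade-1 part of the geometric product vB).
Using e1_|e12 = e2, e2_|e12 = -e1, e1_|e13 = e3, e3_|e13 = -e1, e2_|e23 = e3, e3_|e23 = -e2:
e1 coeff: -v2*b12 - v3*b13 = -(3)*(-3) - (-4)*(-3) = -3
e2 coeff: v1*b12 - v3*b23 = (2)*(-3) - (-4)*(-3) = -18
e3 coeff: v1*b13 + v2*b23 = (2)*(-3) + (3)*(-3) = -15
v _| B = -3*e1 - 18*e2 - 15*e3


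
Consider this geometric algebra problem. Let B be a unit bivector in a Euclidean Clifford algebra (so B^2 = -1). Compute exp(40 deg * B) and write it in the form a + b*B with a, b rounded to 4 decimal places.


For a unit bivector B with B^2 = -1, the exponential series gives
e^(theta*B) = cos(theta) + sin(theta)*B (the GA analogue of Euler's formula).
theta = 40 degrees = 0.698132 rad
cos(40 deg) = 0.7660
sin(40 deg) = 0.6428
exp(theta*B) = 0.7660 + 0.6428*B


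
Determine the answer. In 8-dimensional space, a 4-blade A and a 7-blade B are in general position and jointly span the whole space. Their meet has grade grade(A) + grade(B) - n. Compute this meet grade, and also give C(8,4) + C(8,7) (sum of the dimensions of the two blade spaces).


Meet grade = grade(A) + grade(B) - n
= 4 + 7 - 8 = 3
C(8,4) = 70
C(8,7) = 8
dim_A + dim_B = 70 + 8 = 78


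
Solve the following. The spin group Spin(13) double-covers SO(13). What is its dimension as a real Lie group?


Spin(n) double-covers SO(n); both have Lie algebra so(n) of dimension n(n-1)/2.
n = 13
n(n-1) = 13 * 12 = 156
dim Spin(13) = 156/2 = 78


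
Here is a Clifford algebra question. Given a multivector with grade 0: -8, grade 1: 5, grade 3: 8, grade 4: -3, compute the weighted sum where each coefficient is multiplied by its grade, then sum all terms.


Grade-weighted sum = sum of grade_k * coefficient_k
0*(-8) = 0
1*5 = 5
3*8 = 24
4*(-3) = -12
Total = 0 + 5 + 24 + (-12) = 17


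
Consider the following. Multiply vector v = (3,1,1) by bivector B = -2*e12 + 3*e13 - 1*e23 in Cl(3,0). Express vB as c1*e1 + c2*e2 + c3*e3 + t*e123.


vB has grade-1 (vector) and grade-3 (trivector) parts: vB = (v _| B) + (v ^ B).
Vector part <vB>_1:
  e1: -v2*b12 - v3*b13 = -(1)*(-2) - (1)*(3) = -1
  e2: v1*b12 - v3*b23 = (3)*(-2) - (1)*(-1) = -5
  e3: v1*b13 + v2*b23 = (3)*(3) + (1)*(-1) = 8
Trivector part <vB>_3:
  e123: v1*b23 - v2*b13 + v3*b12 = (3)*(-1) - (1)*(3) + (1)*(-2) = -8
vB = -1*e1 - 5*e2 + 8*e3 - 8*e123


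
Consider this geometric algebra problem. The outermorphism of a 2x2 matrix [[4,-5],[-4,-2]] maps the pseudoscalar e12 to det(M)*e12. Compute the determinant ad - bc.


The outermorphism of a linear map f sends e1^e2 to f(e1)^f(e2).
f(e1) = 4*e1 - 4*e2
f(e2) = -5*e1 - 2*e2
f(e1) ^ f(e2) = (4*e1 - 4*e2) ^ (-5*e1 - 2*e2)
= 4*(-2)*e12 + (-4)*(-5)*e21
= (-8 - 20)*e12
= -28*e12
Coefficient = -28


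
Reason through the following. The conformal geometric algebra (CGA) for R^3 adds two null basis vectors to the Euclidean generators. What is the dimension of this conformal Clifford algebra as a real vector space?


The conformal model of R^3 uses Cl(4,1): the 3 Euclidean generators plus two extra orthogonal generators e+ (e+^2 = +1) and e- (e-^2 = -1), from which the null vectors e0, einf are built.
Number of generators m = 3 + 2 = 5.
dim Cl(p,q) = 2^m = 2^5 = 32


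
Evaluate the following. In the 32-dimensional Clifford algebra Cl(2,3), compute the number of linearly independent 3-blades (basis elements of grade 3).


Number of grade-k basis blades in Cl(p,q) with n = p + q is C(n, k).
n = 2 + 3 = 5
C(5, 3) = 5! / (3! * 2!)
= 120 / (6 * 2)
= 10


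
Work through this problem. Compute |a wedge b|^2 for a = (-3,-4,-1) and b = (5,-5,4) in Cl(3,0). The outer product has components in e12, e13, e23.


a wedge b = (a1*b2 - a2*b1)*e12 + (a1*b3 - a3*b1)*e13 + (a2*b3 - a3*b2)*e23
e12 coeff: (-3)*(-5) - (-4)*5 = 15 - (-20) = 35
e13 coeff: (-3)*4 - (-1)*5 = -12 - (-5) = -7
e23 coeff: (-4)*4 - (-1)*(-5) = -16 - 5 = -21
|a wedge b|^2 = 35^2 + (-7)^2 + (-21)^2
= 1225 + 49 + 441
= 1715


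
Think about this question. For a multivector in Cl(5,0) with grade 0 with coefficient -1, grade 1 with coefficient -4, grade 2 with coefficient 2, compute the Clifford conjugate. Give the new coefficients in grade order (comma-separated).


Clifford conjugate sign for grade k: (-1)^(k(k+1)/2)
Grade 0: (-1)^(0*1/2) = (-1)^0 = 1, coeff -1 -> -1
Grade 1: (-1)^(1*2/2) = (-1)^1 = -1, coeff -4 -> 4
Grade 2: (-1)^(2*3/2) = (-1)^3 = -1, coeff 2 -> -2
Conjugated coefficients: -1, 4, -2


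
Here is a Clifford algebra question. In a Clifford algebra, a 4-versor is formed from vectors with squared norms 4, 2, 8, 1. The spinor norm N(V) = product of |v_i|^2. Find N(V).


Spinor norm N(V) = |v1|^2 * |v2|^2 * ... * |v4|^2
= 4 * 2 * 8 * 1
Running product: 4, 8, 64, 64
N(V) = 64


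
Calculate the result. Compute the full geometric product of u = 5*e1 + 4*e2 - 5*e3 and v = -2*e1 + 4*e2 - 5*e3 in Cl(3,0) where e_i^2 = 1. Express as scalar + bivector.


In Cl(3,0): e_i^2 = 1, e_ie_j = -e_je_i for i != j.
Scalar part = u . v = 5*(-2) + 4*4 + (-5)*(-5)
= -10 + 16 + 25 = 31
e12 coeff = 5*4 - 4*(-2) = 20 - (-8) = 28
e13 coeff = 5*(-5) - (-5)*(-2) = -25 - 10 = -35
e23 coeff = 4*(-5) - (-5)*4 = -20 - (-20) = 0
uv = 31 + 28*e12 - 35*e13 + 0*e23


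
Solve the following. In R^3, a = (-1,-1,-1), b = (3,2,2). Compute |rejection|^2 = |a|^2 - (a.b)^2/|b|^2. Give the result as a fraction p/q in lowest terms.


|a|^2 = (-1)^2 + (-1)^2 + (-1)^2 = 3
|b|^2 = 3^2 + 2^2 + 2^2 = 17
a . b = (-1)*3 + (-1)*2 + (-1)*2 = -7
(a.b)^2 = (-7)^2 = 49
|rej|^2 = 3 - 49/17
= (51 - 49)/17
= 2/17
In lowest terms: 2/17


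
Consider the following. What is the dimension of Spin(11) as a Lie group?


Spin(n) double-covers SO(n); both have Lie algebra so(n) of dimension n(n-1)/2.
n = 11
n(n-1) = 11 * 10 = 110
dim Spin(11) = 110/2 = 55


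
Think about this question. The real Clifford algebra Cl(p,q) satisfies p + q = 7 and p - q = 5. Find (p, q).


We need p + q = 7 and p - q = 5.
Adding: 2p = 7 + 5 = 12, so p = 6.
Then q = 7 - 6 = 1.
(p, q) = (6, 1)


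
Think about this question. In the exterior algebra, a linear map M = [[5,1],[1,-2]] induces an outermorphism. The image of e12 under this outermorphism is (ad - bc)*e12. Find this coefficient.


The outermorphism of a linear map f sends e1^e2 to f(e1)^f(e2).
f(e1) = 5*e1 + 1*e2
f(e2) = 1*e1 - 2*e2
f(e1) ^ f(e2) = (5*e1 + 1*e2) ^ (1*e1 - 2*e2)
= 5*(-2)*e12 + 1*1*e21
= (-10 - 1)*e12
= -11*e12
Coefficient = -11


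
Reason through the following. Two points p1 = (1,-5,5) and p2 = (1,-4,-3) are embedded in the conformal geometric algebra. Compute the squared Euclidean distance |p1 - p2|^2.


p1 - p2 = (0, -1, 8)
|p1 - p2|^2 = 0^2 + (-1)^2 + 8^2
= 0 + 1 + 64
= 65


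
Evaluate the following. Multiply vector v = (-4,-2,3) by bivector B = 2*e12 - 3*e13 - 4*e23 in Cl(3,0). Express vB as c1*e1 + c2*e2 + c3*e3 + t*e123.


vB has grade-1 (vector) and grade-3 (trivector) parts: vB = (v _| B) + (v ^ B).
Vector part <vB>_1:
  e1: -v2*b12 - v3*b13 = -(-2)*(2) - (3)*(-3) = 13
  e2: v1*b12 - v3*b23 = (-4)*(2) - (3)*(-4) = 4
  e3: v1*b13 + v2*b23 = (-4)*(-3) + (-2)*(-4) = 20
Trivector part <vB>_3:
  e123: v1*b23 - v2*b13 + v3*b12 = (-4)*(-4) - (-2)*(-3) + (3)*(2) = 16
vB = 13*e1 + 4*e2 + 20*e3 + 16*e123


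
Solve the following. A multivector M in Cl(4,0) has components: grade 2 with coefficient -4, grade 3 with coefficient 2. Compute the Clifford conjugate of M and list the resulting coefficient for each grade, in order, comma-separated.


Clifford conjugate sign for grade k: (-1)^(k(k+1)/2)
Grade 2: (-1)^(2*3/2) = (-1)^3 = -1, coeff -4 -> 4
Grade 3: (-1)^(3*4/2) = (-1)^6 = 1, coeff 2 -> 2
Conjugated coefficients: 4, 2


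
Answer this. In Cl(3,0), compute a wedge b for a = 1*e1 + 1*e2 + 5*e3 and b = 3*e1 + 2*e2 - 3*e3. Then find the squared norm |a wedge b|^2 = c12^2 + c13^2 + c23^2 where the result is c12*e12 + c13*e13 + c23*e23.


a wedge b = (a1*b2 - a2*b1)*e12 + (a1*b3 - a3*b1)*e13 + (a2*b3 - a3*b2)*e23
e12 coeff: 1*2 - 1*3 = 2 - 3 = -1
e13 coeff: 1*(-3) - 5*3 = -3 - 15 = -18
e23 coeff: 1*(-3) - 5*2 = -3 - 10 = -13
|a wedge b|^2 = (-1)^2 + (-18)^2 + (-13)^2
= 1 + 324 + 169
= 494


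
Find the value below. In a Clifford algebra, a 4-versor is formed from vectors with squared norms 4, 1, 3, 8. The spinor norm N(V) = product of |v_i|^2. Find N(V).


Spinor norm N(V) = |v1|^2 * |v2|^2 * ... * |v4|^2
= 4 * 1 * 3 * 8
Running product: 4, 4, 12, 96
N(V) = 96


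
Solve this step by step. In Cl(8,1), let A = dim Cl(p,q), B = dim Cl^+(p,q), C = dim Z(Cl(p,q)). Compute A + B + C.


n = 8 + 1 = 9
Total dim = 2^9 = 512
Even subalgebra dim = 2^8 = 256
n is odd, so center dim = 2
Sum = 512 + 256 + 2 = 770


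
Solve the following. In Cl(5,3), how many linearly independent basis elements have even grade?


Even subalgebra dimension = 2^(n-1)
n = 5 + 3 = 8
2^(8 - 1) = 2^7 = 128
Verification: sum of C(8,k) for even k = 1 + 28 + 70 + 28 + 1 = 128
Result = 128


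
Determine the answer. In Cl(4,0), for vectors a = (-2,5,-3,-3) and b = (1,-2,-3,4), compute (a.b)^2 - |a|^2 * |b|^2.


a . b = (-2)*1 + 5*(-2) + (-3)*(-3) + (-3)*4
= -2 + (-10) + 9 + (-12) = -15
|a|^2 = (-2)^2 + 5^2 + (-3)^2 + (-3)^2 = 47
|b|^2 = 1^2 + (-2)^2 + (-3)^2 + 4^2 = 30
(a.b)^2 = (-15)^2 = 225
|a|^2 * |b|^2 = 47 * 30 = 1410
Result = 225 - 1410 = -1185


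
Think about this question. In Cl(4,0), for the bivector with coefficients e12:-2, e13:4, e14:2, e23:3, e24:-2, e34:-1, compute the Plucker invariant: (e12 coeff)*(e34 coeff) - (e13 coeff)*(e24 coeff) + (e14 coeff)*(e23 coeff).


Plucker relation: af - be + cd
a*f = (-2)*(-1) = 2
b*e = 4*(-2) = -8
c*d = 2*3 = 6
af - be + cd = 2 - (-8) + 6
= 16


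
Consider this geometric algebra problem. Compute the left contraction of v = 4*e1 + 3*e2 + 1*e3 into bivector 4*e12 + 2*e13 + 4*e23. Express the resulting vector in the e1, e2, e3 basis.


Left contraction v _| B = <vB>_1 (grade-1 part of the geometric product vB).
Using e1_|e12 = e2, e2_|e12 = -e1, e1_|e13 = e3, e3_|e13 = -e1, e2_|e23 = e3, e3_|e23 = -e2:
e1 coeff: -v2*b12 - v3*b13 = -(3)*(4) - (1)*(2) = -14
e2 coeff: v1*b12 - v3*b23 = (4)*(4) - (1)*(4) = 12
e3 coeff: v1*b13 + v2*b23 = (4)*(2) + (3)*(4) = 20
v _| B = -14*e1 + 12*e2 + 20*e3


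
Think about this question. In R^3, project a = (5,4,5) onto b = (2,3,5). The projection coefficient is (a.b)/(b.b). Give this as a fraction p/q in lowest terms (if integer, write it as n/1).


Projection coefficient = (a . b) / (b . b)
a . b = 5*2 + 4*3 + 5*5
= 10 + 12 + 25 = 47
b . b = 2^2 + 3^2 + 5^2
= 4 + 9 + 25 = 38
Coefficient = 47/38
In lowest terms: 47/38


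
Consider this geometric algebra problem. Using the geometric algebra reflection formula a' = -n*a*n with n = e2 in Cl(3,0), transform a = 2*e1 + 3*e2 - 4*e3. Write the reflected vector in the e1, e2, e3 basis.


Reflection formula: a' = -n*a*n, with n = e2 (unit vector, n^2 = 1).
For reflection through hyperplane perp to e2:
The component along e2 flips sign, others stay.
a = (2, 3, -4)
a' = (2, -3, -4)
a' = 2*e1 - 3*e2 - 4*e3


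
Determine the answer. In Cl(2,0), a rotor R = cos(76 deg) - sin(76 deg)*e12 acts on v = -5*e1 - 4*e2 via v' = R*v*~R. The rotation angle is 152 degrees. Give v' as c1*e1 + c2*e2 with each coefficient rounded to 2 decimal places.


Rotor R = cos(76deg) - sin(76deg)*e12
Rotation angle theta = 2 * 76 = 152 degrees
v' = R*v*~R rotates v by theta.
cos(152deg) = -0.8829, sin(152deg) = 0.4695
v'_1 = -5*cos(152deg) - (-4)*sin(152deg)
= -5*(-0.8829) - (-4)*0.4695
= 6.29
v'_2 = -5*sin(152deg) + (-4)*cos(152deg)
= -5*0.4695 + (-4)*(-0.8829)
= 1.18
v' = 6.29*e1 + 1.18*e2


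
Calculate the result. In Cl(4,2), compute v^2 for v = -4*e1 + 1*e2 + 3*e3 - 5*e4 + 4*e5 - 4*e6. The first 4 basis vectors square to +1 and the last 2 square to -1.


v^2 = sum of c_i^2 * e_i^2
Positive signature terms (e_i^2 = +1): (-4)^2 + 1^2 + 3^2 + (-5)^2 = 51
Negative signature terms (e_j^2 = -1): 4^2 + (-4)^2 = 32
v^2 = 51 - 32 = 19


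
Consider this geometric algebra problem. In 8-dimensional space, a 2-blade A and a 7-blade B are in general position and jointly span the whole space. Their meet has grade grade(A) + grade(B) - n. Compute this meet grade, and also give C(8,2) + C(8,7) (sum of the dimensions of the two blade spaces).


Meet grade = grade(A) + grade(B) - n
= 2 + 7 - 8 = 1
C(8,2) = 28
C(8,7) = 8
dim_A + dim_B = 28 + 8 = 36
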